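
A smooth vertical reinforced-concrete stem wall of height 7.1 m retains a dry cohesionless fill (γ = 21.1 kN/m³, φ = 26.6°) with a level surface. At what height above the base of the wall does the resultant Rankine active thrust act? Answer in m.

K_a = 0.3814.
The pressure distribution is triangular, so the resultant acts at H/3 above the base = 7.1/3 = 2.367 m.

2.37 m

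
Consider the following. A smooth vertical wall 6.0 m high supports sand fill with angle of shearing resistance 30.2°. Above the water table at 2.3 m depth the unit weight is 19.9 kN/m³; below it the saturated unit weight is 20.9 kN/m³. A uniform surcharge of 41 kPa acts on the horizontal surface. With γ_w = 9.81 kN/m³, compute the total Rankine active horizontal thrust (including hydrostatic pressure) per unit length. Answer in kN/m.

K_a = tan²(45° − φ/2) = 0.3307.
γ' = 20.9 − 9.81 = 11.09 kN/m³. h₂ = H − d_w = 3.7 m.
σ'_h: at surface K_a·q = 13.56; at WT K_a(q+γd_w) = 28.69; at base K_a(q+γd_w+γ'h₂) = 42.26 kPa.
P₁ = ½(13.56+28.69)×2.3 = 48.58; P₂ = ½(28.69+42.26)×3.7 = 131.3; P_w = ½γ_w h₂² = 67.15.
Total = 48.58+131.3+67.15 = 247.0 kN/m.

247 kN/m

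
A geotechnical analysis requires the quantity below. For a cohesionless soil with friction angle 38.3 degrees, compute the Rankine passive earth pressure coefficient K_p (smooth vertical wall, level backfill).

4.26

K_p = (1 + sin φ)/(1 − sin φ) = tan²(45° + 38.3°/2) = 4.260.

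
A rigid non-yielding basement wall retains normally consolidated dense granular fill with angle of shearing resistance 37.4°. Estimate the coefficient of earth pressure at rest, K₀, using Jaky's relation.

K₀ = 1 − sin φ' = 1 − sin 37.4° = 0.3926.

0.393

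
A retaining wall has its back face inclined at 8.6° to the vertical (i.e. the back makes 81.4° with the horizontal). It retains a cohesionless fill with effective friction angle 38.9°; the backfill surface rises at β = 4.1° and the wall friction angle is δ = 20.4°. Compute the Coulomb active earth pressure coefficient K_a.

K_a = sin²(α+φ) / [sin²α · sin(α−δ) · (1 + √{sin(φ+δ)sin(φ−β) / (sin(α−δ)sin(α+β))})²].
With α = 81.4°, φ = 38.9°, δ = 20.4°, β = 4.1°: K_a = 0.2846.

0.285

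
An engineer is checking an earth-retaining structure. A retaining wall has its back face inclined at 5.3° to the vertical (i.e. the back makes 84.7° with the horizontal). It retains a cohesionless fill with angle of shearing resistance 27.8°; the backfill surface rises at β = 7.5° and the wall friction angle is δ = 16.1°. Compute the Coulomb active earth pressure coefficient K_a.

K_a = sin²(α+φ) / [sin²α · sin(α−δ) · (1 + √{sin(φ+δ)sin(φ−β) / (sin(α−δ)sin(α+β))})²].
With α = 84.7°, φ = 27.8°, δ = 16.1°, β = 7.5°: K_a = 0.4063.

0.406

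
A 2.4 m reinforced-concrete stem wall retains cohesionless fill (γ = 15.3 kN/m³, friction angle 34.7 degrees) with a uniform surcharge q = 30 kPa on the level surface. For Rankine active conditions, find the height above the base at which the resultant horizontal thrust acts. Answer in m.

K_a = 0.2745.
Triangular part P₁ = ½K_aγH² = 12.09 at H/3 = 0.8000 m; rectangular part P₂ = K_a q H = 19.76 at H/2 = 1.200 m.
ȳ = (P₁·0.8000 + P₂·1.200)/(P₁+P₂) = 1.048 m.

1.05 m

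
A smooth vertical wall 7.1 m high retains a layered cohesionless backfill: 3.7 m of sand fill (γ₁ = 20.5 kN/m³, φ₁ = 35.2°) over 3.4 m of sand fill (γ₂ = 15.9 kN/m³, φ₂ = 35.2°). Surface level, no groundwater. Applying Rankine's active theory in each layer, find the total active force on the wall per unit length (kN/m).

K_a1 = tan²(45°−35.2°/2) = 0.2687; K_a2 = tan²(45°−35.2°/2) = 0.2687.
Layer 1: σ at base = K_a1 γ₁ h₁ = 20.38 kPa; P₁ = ½×20.38×3.7 = 37.70.
Layer 2: σ_v at top = γ₁h₁ = 75.85; σ_h top = K_a2×75.85 = 20.38; σ_h base = K_a2×(75.85+15.9×3.4) = 34.91.
P₂ = ½(20.38+34.91)×3.4 = 93.98. Total P_a = 37.70+93.98 = 131.7 kN/m.

132 kN/m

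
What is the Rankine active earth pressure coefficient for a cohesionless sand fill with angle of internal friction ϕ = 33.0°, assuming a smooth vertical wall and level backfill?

K_a = tan²(45° − φ/2) = tan²(28.50°) = 0.2948.

0.295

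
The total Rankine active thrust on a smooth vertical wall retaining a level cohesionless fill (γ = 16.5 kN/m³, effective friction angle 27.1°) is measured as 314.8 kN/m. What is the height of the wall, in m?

K_a = 0.3741. P_a = ½ K_a γ H² ⇒ H = √(2P_a/(K_a γ)).
H = √(2×314.8/(0.3741×16.5)) = 10.10 m.

10.1 m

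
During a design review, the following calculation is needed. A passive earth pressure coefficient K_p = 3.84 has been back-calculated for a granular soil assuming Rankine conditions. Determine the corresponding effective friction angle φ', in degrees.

35.9°

K_p = (1+sin φ)/(1−sin φ) ⇒ sin φ = (K_p − 1)/(K_p + 1) = 0.5868.
φ = arcsin(0.5868) = 35.93°.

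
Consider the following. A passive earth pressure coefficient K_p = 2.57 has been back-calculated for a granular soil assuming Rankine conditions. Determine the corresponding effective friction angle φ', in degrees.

K_p = (1+sin φ)/(1−sin φ) ⇒ sin φ = (K_p − 1)/(K_p + 1) = 0.4398.
φ = arcsin(0.4398) = 26.09°.

26.1°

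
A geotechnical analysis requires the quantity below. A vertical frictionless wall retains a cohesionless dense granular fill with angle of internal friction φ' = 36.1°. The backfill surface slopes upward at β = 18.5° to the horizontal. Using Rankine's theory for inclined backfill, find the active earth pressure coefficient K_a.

K_a = cos β · (cos β − √(cos²β − cos²φ)) / (cos β + √(cos²β − cos²φ)).
cos β = 0.9483, cos φ = 0.8080, √(cos²β − cos²φ) = 0.4965.
K_a = 0.9483 × (0.9483 − 0.4965)/(0.9483 + 0.4965) = 0.2966.

0.297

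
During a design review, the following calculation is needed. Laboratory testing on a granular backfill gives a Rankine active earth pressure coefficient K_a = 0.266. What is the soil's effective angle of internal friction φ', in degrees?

35.4°

K_a = tan²(45° − φ/2) ⇒ 45° − φ/2 = arctan(√0.266) = 27.28°.
φ = 2(45° − 27.28°) = 35.43°.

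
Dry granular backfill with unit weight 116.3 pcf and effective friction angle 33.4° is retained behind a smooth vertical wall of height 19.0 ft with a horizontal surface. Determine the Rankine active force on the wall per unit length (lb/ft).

K_a = tan²(45° − φ/2) = 0.2899.
P_a = ½ K_a γ H² = 0.5 × 0.2899 × 116.3 × 19.0² = 6086 lb/ft.

6090 lb/ft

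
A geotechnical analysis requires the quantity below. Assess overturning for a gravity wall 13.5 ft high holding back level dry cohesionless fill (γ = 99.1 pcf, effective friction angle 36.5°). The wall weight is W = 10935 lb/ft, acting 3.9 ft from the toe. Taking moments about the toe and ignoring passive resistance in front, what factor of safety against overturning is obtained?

4.13

K_a = tan²(45° − 36.5°/2) = 0.2541.
P_a = ½K_aγH² = 0.5×0.2541×99.1×13.5² = 2294 lb/ft, acting at H/3 = 4.500 ft above the base.
Overturning moment M_o = P_a × H/3 = 2294 × 4.500 = 10320.
Resisting moment M_r = W × 3.9 = 10935 × 3.9 = 42650.
FS_overturning = M_r/M_o = 42650/10320 = 4.131.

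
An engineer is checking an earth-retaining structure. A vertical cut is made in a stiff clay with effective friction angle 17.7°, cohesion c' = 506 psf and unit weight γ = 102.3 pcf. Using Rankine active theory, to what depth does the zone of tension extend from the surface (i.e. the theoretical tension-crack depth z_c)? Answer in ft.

13.5 ft

K_a = tan²(45° − 17.7°/2) = 0.5337; √K_a = 0.7306.
The active pressure is zero where K_a γ z = 2c√K_a, so z_c = 2c/(γ√K_a) = 2×506/(102.3×0.7306) = 13.54 ft.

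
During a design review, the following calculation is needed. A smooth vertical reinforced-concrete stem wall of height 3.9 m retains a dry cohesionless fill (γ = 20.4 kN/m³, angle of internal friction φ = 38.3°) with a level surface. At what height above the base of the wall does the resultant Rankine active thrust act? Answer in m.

K_a = 0.2347.
The pressure distribution is triangular, so the resultant acts at H/3 above the base = 3.9/3 = 1.300 m.

1.30 m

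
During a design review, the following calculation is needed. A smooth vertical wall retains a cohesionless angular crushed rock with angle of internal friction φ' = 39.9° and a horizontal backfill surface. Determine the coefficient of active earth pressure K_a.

0.218

K_a = tan²(45° − φ/2) = tan²(25.05°) = 0.2184.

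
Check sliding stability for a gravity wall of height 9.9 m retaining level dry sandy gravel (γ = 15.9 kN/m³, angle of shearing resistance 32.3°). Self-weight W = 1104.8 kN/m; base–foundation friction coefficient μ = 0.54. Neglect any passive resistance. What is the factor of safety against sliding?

2.52

K_a = tan²(45° − 32.3°/2) = 0.3035.
P_a = ½K_aγH² = 0.5×0.3035×15.9×9.9² = 236.5 kN/m, acting at H/3 = 3.300 m above the base.
FS_sliding = μW / P_a = 0.54×1104.8 / 236.5 = 2.523.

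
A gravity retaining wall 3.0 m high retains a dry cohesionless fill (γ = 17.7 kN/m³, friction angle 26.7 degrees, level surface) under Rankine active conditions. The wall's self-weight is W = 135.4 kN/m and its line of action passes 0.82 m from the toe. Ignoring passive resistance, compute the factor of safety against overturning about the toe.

3.67

K_a = tan²(45° − 26.7°/2) = 0.3800.
P_a = ½K_aγH² = 0.5×0.3800×17.7×3.0² = 30.26 kN/m, acting at H/3 = 1.000 m above the base.
Overturning moment M_o = P_a × H/3 = 30.26 × 1.000 = 30.26.
Resisting moment M_r = W × 0.82 = 135.4 × 0.82 = 111.0.
FS_overturning = M_r/M_o = 111.0/30.26 = 3.669.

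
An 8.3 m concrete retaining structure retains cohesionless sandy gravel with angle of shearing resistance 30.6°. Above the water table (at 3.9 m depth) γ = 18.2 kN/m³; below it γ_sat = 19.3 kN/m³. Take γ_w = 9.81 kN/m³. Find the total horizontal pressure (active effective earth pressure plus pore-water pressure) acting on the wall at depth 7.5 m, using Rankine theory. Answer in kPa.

69.5 kPa

K_a = (1 − sin φ)/(1 + sin φ) = 0.3253.
γ' = 19.3 − 9.81 = 9.490 kN/m³.
Effective vertical stress at 7.5 m: σ'_v = 18.2×3.9 + 9.490×3.60 = 105.1 kPa.
σ'_h = K_a σ'_v = 0.3253 × 105.1 = 34.21 kPa; u = γ_w × 3.60 = 35.32 kPa.
Total σ_h = 34.21 + 35.32 = 69.52 kPa.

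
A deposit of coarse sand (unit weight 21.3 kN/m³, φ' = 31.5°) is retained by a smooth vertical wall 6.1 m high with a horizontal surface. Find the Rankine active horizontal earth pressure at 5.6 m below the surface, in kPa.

37.4 kPa

K_a = (1 − sin φ)/(1 + sin φ) = 0.3136.
σ_h = K_a γ z = 0.3136 × 21.3 × 5.6 = 37.41 kPa.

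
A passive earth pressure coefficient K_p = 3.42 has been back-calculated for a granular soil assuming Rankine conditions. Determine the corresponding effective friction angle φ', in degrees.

K_p = (1+sin φ)/(1−sin φ) ⇒ sin φ = (K_p − 1)/(K_p + 1) = 0.5475.
φ = arcsin(0.5475) = 33.20°.

33.2°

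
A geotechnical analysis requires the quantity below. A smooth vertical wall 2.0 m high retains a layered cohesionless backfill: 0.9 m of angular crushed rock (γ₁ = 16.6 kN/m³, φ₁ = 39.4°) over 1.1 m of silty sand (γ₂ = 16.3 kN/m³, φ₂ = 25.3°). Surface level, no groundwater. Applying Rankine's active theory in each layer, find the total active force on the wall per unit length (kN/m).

12.1 kN/m

K_a1 = tan²(45°−39.4°/2) = 0.2234; K_a2 = tan²(45°−25.3°/2) = 0.4012.
Layer 1: σ at base = K_a1 γ₁ h₁ = 3.338 kPa; P₁ = ½×3.338×0.9 = 1.502.
Layer 2: σ_v at top = γ₁h₁ = 14.94; σ_h top = K_a2×14.94 = 5.994; σ_h base = K_a2×(14.94+16.3×1.1) = 13.19.
P₂ = ½(5.994+13.19)×1.1 = 10.55. Total P_a = 1.502+10.55 = 12.05 kN/m.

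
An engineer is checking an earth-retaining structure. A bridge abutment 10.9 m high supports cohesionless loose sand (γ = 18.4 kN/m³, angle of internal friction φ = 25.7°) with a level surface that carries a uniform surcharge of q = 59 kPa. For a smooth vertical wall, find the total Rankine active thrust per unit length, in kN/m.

686 kN/m

K_a = tan²(45° − φ/2) = 0.3950.
Soil triangle: ½ K_a γ H² = 0.5×0.3950×18.4×10.9² = 431.8 kN/m.
Surcharge rectangle: K_a q H = 0.3950×59×10.9 = 254.0 kN/m.
Total = 431.8 + 254.0 = 685.8 kN/m.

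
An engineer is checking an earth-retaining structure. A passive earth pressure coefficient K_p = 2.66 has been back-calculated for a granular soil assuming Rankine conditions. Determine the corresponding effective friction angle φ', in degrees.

K_p = (1+sin φ)/(1−sin φ) ⇒ sin φ = (K_p − 1)/(K_p + 1) = 0.4536.
φ = arcsin(0.4536) = 26.97°.

27.0°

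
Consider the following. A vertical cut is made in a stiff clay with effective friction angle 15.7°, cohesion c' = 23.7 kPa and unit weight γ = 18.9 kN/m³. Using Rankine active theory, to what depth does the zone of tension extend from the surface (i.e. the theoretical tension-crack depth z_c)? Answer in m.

3.31 m

K_a = tan²(45° − 15.7°/2) = 0.5741; √K_a = 0.7577.
The active pressure is zero where K_a γ z = 2c√K_a, so z_c = 2c/(γ√K_a) = 2×23.7/(18.9×0.7577) = 3.310 m.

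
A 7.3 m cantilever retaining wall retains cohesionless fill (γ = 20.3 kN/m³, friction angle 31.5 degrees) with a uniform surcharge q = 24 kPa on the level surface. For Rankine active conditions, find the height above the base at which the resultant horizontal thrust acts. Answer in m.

2.73 m

K_a = 0.3136.
Triangular part P₁ = ½K_aγH² = 169.6 at H/3 = 2.433 m; rectangular part P₂ = K_a q H = 54.95 at H/2 = 3.650 m.
ȳ = (P₁·2.433 + P₂·3.650)/(P₁+P₂) = 2.731 m.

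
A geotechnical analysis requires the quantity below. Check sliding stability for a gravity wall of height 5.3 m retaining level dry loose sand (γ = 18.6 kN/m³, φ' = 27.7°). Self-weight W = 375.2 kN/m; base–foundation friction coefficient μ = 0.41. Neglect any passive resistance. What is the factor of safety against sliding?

1.61

K_a = tan²(45° − 27.7°/2) = 0.3653.
P_a = ½K_aγH² = 0.5×0.3653×18.6×5.3² = 95.44 kN/m, acting at H/3 = 1.767 m above the base.
FS_sliding = μW / P_a = 0.41×375.2 / 95.44 = 1.612.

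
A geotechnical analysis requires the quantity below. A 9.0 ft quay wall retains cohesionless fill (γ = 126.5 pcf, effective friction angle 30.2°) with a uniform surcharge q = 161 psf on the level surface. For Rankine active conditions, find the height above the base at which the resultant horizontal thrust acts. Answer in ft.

3.33 ft

K_a = 0.3307.
Triangular part P₁ = ½K_aγH² = 1694 at H/3 = 3.000 ft; rectangular part P₂ = K_a q H = 479.1 at H/2 = 4.500 ft.
ȳ = (P₁·3.000 + P₂·4.500)/(P₁+P₂) = 3.331 ft.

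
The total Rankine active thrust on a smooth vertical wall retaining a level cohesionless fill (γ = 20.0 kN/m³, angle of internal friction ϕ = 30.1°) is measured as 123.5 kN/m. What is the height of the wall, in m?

6.10 m

K_a = 0.3320. P_a = ½ K_a γ H² ⇒ H = √(2P_a/(K_a γ)).
H = √(2×123.5/(0.3320×20.0)) = 6.099 m.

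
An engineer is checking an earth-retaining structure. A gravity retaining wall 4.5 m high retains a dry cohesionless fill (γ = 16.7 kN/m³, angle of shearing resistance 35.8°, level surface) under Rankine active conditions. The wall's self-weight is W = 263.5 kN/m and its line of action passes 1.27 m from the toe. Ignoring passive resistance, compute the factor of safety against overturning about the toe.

K_a = tan²(45° − 35.8°/2) = 0.2619.
P_a = ½K_aγH² = 0.5×0.2619×16.7×4.5² = 44.28 kN/m, acting at H/3 = 1.500 m above the base.
Overturning moment M_o = P_a × H/3 = 44.28 × 1.500 = 66.42.
Resisting moment M_r = W × 1.27 = 263.5 × 1.27 = 334.6.
FS_overturning = M_r/M_o = 334.6/66.42 = 5.039.

5.04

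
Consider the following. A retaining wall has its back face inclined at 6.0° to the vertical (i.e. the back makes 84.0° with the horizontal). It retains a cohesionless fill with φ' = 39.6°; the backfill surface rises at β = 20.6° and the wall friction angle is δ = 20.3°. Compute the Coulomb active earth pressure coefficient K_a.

0.318

K_a = sin²(α+φ) / [sin²α · sin(α−δ) · (1 + √{sin(φ+δ)sin(φ−β) / (sin(α−δ)sin(α+β))})²].
With α = 84.0°, φ = 39.6°, δ = 20.3°, β = 20.6°: K_a = 0.3175.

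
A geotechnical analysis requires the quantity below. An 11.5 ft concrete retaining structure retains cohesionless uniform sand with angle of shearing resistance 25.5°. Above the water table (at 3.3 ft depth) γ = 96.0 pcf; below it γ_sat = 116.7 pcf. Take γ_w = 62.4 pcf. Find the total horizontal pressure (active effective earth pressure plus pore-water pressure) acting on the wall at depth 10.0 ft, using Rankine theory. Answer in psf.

K_a = (1 − sin φ)/(1 + sin φ) = 0.3981.
γ' = 116.7 − 62.4 = 54.30 pcf.
Effective vertical stress at 10.0 ft: σ'_v = 96.0×3.3 + 54.30×6.70 = 680.6 psf.
σ'_h = K_a σ'_v = 0.3981 × 680.6 = 271.0 psf; u = γ_w × 6.70 = 418.1 psf.
Total σ_h = 271.0 + 418.1 = 689.0 psf.

689 psf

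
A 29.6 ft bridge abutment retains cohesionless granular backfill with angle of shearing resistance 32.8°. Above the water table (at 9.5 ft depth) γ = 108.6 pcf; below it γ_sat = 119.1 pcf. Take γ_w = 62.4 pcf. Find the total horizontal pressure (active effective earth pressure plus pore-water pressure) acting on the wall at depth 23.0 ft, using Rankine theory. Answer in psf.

K_a = (1 − sin φ)/(1 + sin φ) = 0.2973.
γ' = 119.1 − 62.4 = 56.70 pcf.
Effective vertical stress at 23.0 ft: σ'_v = 108.6×9.5 + 56.70×13.5 = 1797 psf.
σ'_h = K_a σ'_v = 0.2973 × 1797 = 534.2 psf; u = γ_w × 13.5 = 842.4 psf.
Total σ_h = 534.2 + 842.4 = 1377 psf.

1380 psf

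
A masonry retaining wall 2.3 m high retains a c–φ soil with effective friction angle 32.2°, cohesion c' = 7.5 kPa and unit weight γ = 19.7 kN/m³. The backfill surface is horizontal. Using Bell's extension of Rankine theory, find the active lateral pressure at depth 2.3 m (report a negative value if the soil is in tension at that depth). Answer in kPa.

K_a = (1 − sin φ)/(1 + sin φ) = 0.3047.
σ_a = K_a γ z − 2c√K_a = 0.3047×19.7×2.3 − 2×7.5×0.5520 = 5.527 kPa.

5.53 kPa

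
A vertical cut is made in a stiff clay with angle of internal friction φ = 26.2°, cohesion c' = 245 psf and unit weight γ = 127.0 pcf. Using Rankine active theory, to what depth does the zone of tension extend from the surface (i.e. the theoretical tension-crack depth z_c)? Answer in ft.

6.20 ft

K_a = tan²(45° − 26.2°/2) = 0.3874; √K_a = 0.6224.
The active pressure is zero where K_a γ z = 2c√K_a, so z_c = 2c/(γ√K_a) = 2×245/(127.0×0.6224) = 6.199 ft.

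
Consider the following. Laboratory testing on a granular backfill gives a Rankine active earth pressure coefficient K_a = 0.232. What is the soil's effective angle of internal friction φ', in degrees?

38.6°

K_a = tan²(45° − φ/2) ⇒ 45° − φ/2 = arctan(√0.232) = 25.72°.
φ = 2(45° − 25.72°) = 38.56°.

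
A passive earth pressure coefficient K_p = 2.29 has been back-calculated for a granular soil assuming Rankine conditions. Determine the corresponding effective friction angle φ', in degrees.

23.1°

K_p = (1+sin φ)/(1−sin φ) ⇒ sin φ = (K_p − 1)/(K_p + 1) = 0.3921.
φ = arcsin(0.3921) = 23.09°.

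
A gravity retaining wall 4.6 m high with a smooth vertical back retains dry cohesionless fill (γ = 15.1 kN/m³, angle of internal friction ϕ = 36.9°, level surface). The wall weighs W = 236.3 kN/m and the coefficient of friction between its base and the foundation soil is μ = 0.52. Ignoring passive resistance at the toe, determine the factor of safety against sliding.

K_a = tan²(45° − 36.9°/2) = 0.2497.
P_a = ½K_aγH² = 0.5×0.2497×15.1×4.6² = 39.89 kN/m, acting at H/3 = 1.533 m above the base.
FS_sliding = μW / P_a = 0.52×236.3 / 39.89 = 3.081.

3.08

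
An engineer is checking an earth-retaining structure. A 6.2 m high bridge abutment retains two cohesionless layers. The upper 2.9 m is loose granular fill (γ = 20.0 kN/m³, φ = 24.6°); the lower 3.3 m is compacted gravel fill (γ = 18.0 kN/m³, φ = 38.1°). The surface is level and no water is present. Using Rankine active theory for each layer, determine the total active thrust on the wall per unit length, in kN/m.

103 kN/m

K_a1 = tan²(45°−24.6°/2) = 0.4121; K_a2 = tan²(45°−38.1°/2) = 0.2368.
Layer 1: σ at base = K_a1 γ₁ h₁ = 23.90 kPa; P₁ = ½×23.90×2.9 = 34.66.
Layer 2: σ_v at top = γ₁h₁ = 58.00; σ_h top = K_a2×58.00 = 13.74; σ_h base = K_a2×(58.00+18.0×3.3) = 27.80.
P₂ = ½(13.74+27.80)×3.3 = 68.54. Total P_a = 34.66+68.54 = 103.2 kN/m.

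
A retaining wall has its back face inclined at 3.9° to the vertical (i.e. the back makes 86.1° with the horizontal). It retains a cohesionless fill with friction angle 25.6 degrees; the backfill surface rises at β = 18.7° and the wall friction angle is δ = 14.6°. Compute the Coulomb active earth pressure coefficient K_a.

K_a = sin²(α+φ) / [sin²α · sin(α−δ) · (1 + √{sin(φ+δ)sin(φ−β) / (sin(α−δ)sin(α+β))})²].
With α = 86.1°, φ = 25.6°, δ = 14.6°, β = 18.7°: K_a = 0.5489.

0.549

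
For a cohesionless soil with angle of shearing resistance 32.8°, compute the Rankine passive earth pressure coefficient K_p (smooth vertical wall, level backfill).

K_p = (1 + sin φ)/(1 − sin φ) = tan²(45° + 32.8°/2) = 3.364.

3.36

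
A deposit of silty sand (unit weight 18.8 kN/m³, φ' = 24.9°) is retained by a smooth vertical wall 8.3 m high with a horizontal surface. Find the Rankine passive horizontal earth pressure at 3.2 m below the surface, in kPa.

148 kPa

K_p = (1 + sin φ)/(1 − sin φ) = 2.454.
σ_h = K_p γ z = 2.454 × 18.8 × 3.2 = 147.7 kPa.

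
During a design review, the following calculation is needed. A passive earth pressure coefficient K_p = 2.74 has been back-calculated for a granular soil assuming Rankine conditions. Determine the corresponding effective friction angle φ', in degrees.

27.7°

K_p = (1+sin φ)/(1−sin φ) ⇒ sin φ = (K_p − 1)/(K_p + 1) = 0.4652.
φ = arcsin(0.4652) = 27.73°.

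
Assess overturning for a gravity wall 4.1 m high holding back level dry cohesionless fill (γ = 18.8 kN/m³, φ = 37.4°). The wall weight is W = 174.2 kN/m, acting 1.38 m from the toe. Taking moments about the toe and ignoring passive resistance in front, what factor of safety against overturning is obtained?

K_a = tan²(45° − 37.4°/2) = 0.2443.
P_a = ½K_aγH² = 0.5×0.2443×18.8×4.1² = 38.60 kN/m, acting at H/3 = 1.367 m above the base.
Overturning moment M_o = P_a × H/3 = 38.60 × 1.367 = 52.75.
Resisting moment M_r = W × 1.38 = 174.2 × 1.38 = 240.4.
FS_overturning = M_r/M_o = 240.4/52.75 = 4.557.

4.56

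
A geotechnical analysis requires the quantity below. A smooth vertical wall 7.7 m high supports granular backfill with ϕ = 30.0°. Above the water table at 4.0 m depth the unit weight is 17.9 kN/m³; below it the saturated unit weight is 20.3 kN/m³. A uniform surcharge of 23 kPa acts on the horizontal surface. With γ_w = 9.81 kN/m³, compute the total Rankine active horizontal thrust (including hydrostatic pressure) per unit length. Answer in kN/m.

K_a = tan²(45° − φ/2) = 0.3333.
γ' = 20.3 − 9.81 = 10.49 kN/m³. h₂ = H − d_w = 3.7 m.
σ'_h: at surface K_a·q = 7.667; at WT K_a(q+γd_w) = 31.53; at base K_a(q+γd_w+γ'h₂) = 44.47 kPa.
P₁ = ½(7.667+31.53)×4.0 = 78.40; P₂ = ½(31.53+44.47)×3.7 = 140.6; P_w = ½γ_w h₂² = 67.15.
Total = 78.40+140.6+67.15 = 286.2 kN/m.

286 kN/m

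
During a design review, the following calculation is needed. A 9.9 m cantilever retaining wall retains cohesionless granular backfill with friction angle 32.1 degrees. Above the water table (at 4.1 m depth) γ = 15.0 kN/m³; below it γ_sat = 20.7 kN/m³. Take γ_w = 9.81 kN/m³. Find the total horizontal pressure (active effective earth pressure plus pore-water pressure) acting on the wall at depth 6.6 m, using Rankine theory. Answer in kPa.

51.7 kPa

K_a = (1 − sin φ)/(1 + sin φ) = 0.3060.
γ' = 20.7 − 9.81 = 10.89 kN/m³.
Effective vertical stress at 6.6 m: σ'_v = 15.0×4.1 + 10.89×2.50 = 88.72 kPa.
σ'_h = K_a σ'_v = 0.3060 × 88.72 = 27.15 kPa; u = γ_w × 2.50 = 24.53 kPa.
Total σ_h = 27.15 + 24.53 = 51.67 kPa.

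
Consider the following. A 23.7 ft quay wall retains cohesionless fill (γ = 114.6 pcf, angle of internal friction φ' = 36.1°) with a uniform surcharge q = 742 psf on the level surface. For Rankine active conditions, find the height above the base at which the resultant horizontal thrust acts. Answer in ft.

9.30 ft

K_a = 0.2585.
Triangular part P₁ = ½K_aγH² = 8320 at H/3 = 7.900 ft; rectangular part P₂ = K_a q H = 4546 at H/2 = 11.85 ft.
ȳ = (P₁·7.900 + P₂·11.85)/(P₁+P₂) = 9.296 ft.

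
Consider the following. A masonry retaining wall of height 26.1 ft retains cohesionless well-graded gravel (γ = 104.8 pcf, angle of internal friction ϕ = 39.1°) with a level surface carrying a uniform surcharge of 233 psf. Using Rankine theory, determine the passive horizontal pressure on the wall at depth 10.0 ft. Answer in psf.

5660 psf

K_p = (1 + sin φ)/(1 − sin φ) = 4.415.
σ_v = γz + q = 104.8 × 10.0 + 233 = 1281 psf.
σ_h = K_p σ_v = 4.415 × 1281 = 5656 psf.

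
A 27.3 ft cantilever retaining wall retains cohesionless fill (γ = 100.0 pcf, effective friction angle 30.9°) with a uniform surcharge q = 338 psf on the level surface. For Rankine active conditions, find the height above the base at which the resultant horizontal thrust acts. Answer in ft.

10.0 ft

K_a = 0.3214.
Triangular part P₁ = ½K_aγH² = 11980 at H/3 = 9.100 ft; rectangular part P₂ = K_a q H = 2966 at H/2 = 13.65 ft.
ȳ = (P₁·9.100 + P₂·13.65)/(P₁+P₂) = 10.00 ft.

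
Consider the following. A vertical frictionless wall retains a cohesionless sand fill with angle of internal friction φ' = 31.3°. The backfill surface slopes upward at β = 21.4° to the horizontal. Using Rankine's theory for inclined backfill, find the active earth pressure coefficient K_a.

0.402

K_a = cos β · (cos β − √(cos²β − cos²φ)) / (cos β + √(cos²β − cos²φ)).
cos β = 0.9311, cos φ = 0.8545, √(cos²β − cos²φ) = 0.3698.
K_a = 0.9311 × (0.9311 − 0.3698)/(0.9311 + 0.3698) = 0.4017.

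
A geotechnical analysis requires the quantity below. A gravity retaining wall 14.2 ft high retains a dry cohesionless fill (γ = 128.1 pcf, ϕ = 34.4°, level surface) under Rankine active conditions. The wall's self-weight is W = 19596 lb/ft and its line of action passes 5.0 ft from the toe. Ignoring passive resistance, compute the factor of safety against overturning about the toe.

5.77

K_a = tan²(45° − 34.4°/2) = 0.2780.
P_a = ½K_aγH² = 0.5×0.2780×128.1×14.2² = 3590 lb/ft, acting at H/3 = 4.733 ft above the base.
Overturning moment M_o = P_a × H/3 = 3590 × 4.733 = 16990.
Resisting moment M_r = W × 5.0 = 19596 × 5.0 = 97980.
FS_overturning = M_r/M_o = 97980/16990 = 5.766.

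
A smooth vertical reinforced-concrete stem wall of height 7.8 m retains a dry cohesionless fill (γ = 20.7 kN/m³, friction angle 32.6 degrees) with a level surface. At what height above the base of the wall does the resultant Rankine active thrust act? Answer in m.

K_a = 0.2997.
The pressure distribution is triangular, so the resultant acts at H/3 above the base = 7.8/3 = 2.600 m.

2.60 m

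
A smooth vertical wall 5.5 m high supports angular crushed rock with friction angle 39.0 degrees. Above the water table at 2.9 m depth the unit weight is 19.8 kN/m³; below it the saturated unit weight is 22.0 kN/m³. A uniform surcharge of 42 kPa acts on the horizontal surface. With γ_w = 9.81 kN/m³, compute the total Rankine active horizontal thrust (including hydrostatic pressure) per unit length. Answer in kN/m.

K_a = tan²(45° − φ/2) = 0.2275.
γ' = 22.0 − 9.81 = 12.19 kN/m³. h₂ = H − d_w = 2.6 m.
σ'_h: at surface K_a·q = 9.555; at WT K_a(q+γd_w) = 22.62; at base K_a(q+γd_w+γ'h₂) = 29.83 kPa.
P₁ = ½(9.555+22.62)×2.9 = 46.65; P₂ = ½(22.62+29.83)×2.6 = 68.18; P_w = ½γ_w h₂² = 33.16.
Total = 46.65+68.18+33.16 = 148.0 kN/m.

148 kN/m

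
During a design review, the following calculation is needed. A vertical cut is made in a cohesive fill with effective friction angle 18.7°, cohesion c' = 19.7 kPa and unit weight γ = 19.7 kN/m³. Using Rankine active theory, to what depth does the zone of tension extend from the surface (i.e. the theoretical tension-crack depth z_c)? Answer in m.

K_a = tan²(45° − 18.7°/2) = 0.5144; √K_a = 0.7173.
The active pressure is zero where K_a γ z = 2c√K_a, so z_c = 2c/(γ√K_a) = 2×19.7/(19.7×0.7173) = 2.788 m.

2.79 m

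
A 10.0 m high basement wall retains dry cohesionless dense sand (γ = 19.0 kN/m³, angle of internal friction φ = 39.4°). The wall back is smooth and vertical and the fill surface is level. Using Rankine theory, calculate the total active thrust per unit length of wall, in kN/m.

K_a = tan²(45° − φ/2) = 0.2234.
P_a = ½ K_a γ H² = 0.5 × 0.2234 × 19.0 × 10.0² = 212.3 kN/m.

212 kN/m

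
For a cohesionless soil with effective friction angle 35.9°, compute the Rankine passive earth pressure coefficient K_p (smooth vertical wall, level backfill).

3.84

K_p = (1 + sin φ)/(1 − sin φ) = tan²(45° + 35.9°/2) = 3.835.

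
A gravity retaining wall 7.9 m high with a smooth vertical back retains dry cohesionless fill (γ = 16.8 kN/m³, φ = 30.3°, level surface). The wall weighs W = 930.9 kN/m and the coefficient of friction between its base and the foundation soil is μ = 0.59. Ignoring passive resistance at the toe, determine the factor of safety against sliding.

K_a = tan²(45° − 30.3°/2) = 0.3293.
P_a = ½K_aγH² = 0.5×0.3293×16.8×7.9² = 172.6 kN/m, acting at H/3 = 2.633 m above the base.
FS_sliding = μW / P_a = 0.59×930.9 / 172.6 = 3.181.

3.18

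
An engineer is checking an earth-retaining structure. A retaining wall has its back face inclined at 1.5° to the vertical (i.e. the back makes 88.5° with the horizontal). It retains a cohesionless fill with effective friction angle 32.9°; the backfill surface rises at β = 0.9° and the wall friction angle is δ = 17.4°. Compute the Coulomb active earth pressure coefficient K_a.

0.281

K_a = sin²(α+φ) / [sin²α · sin(α−δ) · (1 + √{sin(φ+δ)sin(φ−β) / (sin(α−δ)sin(α+β))})²].
With α = 88.5°, φ = 32.9°, δ = 17.4°, β = 0.9°: K_a = 0.2808.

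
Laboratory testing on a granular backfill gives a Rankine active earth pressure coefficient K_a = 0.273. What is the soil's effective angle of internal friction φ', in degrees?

34.8°

K_a = tan²(45° − φ/2) ⇒ 45° − φ/2 = arctan(√0.273) = 27.59°.
φ = 2(45° − 27.59°) = 34.83°.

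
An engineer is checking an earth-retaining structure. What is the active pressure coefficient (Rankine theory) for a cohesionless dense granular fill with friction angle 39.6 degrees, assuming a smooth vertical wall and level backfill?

0.221

K_a = tan²(45° − φ/2) = tan²(25.20°) = 0.2214.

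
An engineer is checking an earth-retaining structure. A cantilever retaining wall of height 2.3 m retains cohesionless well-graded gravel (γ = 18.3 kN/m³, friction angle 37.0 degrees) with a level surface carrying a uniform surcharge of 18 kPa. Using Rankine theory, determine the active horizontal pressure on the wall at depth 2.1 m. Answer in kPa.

14.0 kPa

K_a = (1 − sin φ)/(1 + sin φ) = 0.2486.
σ_v = γz + q = 18.3 × 2.1 + 18 = 56.43 kPa.
σ_h = K_a σ_v = 0.2486 × 56.43 = 14.03 kPa.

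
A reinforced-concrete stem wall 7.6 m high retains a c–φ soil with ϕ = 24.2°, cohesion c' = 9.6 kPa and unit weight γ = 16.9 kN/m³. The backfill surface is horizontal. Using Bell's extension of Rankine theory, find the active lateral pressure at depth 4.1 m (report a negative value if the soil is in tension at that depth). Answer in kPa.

K_a = (1 − sin φ)/(1 + sin φ) = 0.4185.
σ_a = K_a γ z − 2c√K_a = 0.4185×16.9×4.1 − 2×9.6×0.6469 = 16.58 kPa.

16.6 kPa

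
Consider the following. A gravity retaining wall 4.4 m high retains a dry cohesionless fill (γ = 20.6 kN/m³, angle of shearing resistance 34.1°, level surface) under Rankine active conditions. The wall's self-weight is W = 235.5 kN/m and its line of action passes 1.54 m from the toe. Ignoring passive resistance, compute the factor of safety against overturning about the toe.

K_a = tan²(45° − 34.1°/2) = 0.2815.
P_a = ½K_aγH² = 0.5×0.2815×20.6×4.4² = 56.14 kN/m, acting at H/3 = 1.467 m above the base.
Overturning moment M_o = P_a × H/3 = 56.14 × 1.467 = 82.34.
Resisting moment M_r = W × 1.54 = 235.5 × 1.54 = 362.7.
FS_overturning = M_r/M_o = 362.7/82.34 = 4.405.

4.40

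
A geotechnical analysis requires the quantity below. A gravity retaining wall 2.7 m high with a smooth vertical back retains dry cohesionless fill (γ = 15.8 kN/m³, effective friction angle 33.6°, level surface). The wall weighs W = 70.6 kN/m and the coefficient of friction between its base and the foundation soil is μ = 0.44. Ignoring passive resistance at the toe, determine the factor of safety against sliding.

1.88

K_a = tan²(45° − 33.6°/2) = 0.2875.
P_a = ½K_aγH² = 0.5×0.2875×15.8×2.7² = 16.56 kN/m, acting at H/3 = 0.9000 m above the base.
FS_sliding = μW / P_a = 0.44×70.6 / 16.56 = 1.876.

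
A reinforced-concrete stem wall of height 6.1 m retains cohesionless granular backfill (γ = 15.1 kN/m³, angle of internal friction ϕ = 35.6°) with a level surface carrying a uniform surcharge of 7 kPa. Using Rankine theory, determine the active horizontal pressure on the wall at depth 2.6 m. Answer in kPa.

K_a = (1 − sin φ)/(1 + sin φ) = 0.2641.
σ_v = γz + q = 15.1 × 2.6 + 7 = 46.26 kPa.
σ_h = K_a σ_v = 0.2641 × 46.26 = 12.22 kPa.

12.2 kPa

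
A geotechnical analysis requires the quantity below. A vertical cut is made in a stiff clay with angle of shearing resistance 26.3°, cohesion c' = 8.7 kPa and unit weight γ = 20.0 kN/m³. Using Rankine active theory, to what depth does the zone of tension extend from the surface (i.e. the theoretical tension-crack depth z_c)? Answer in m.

K_a = tan²(45° − 26.3°/2) = 0.3859; √K_a = 0.6212.
The active pressure is zero where K_a γ z = 2c√K_a, so z_c = 2c/(γ√K_a) = 2×8.7/(20.0×0.6212) = 1.400 m.

1.40 m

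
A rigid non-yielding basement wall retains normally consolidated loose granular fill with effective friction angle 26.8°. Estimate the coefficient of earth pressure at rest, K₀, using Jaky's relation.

0.549

K₀ = 1 − sin φ' = 1 − sin 26.8° = 0.5491.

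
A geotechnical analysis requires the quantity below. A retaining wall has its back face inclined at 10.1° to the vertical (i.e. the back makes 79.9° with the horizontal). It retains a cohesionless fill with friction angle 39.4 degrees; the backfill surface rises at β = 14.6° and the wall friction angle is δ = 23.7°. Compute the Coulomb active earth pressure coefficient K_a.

K_a = sin²(α+φ) / [sin²α · sin(α−δ) · (1 + √{sin(φ+δ)sin(φ−β) / (sin(α−δ)sin(α+β))})²].
With α = 79.9°, φ = 39.4°, δ = 23.7°, β = 14.6°: K_a = 0.3378.

0.338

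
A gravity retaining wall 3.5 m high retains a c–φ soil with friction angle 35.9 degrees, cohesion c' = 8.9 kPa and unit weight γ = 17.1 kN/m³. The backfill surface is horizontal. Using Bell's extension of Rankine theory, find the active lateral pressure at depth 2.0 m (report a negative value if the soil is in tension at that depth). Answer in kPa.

K_a = (1 − sin φ)/(1 + sin φ) = 0.2607.
σ_a = K_a γ z − 2c√K_a = 0.2607×17.1×2.0 − 2×8.9×0.5106 = -0.1719 kPa.

-0.172 kPa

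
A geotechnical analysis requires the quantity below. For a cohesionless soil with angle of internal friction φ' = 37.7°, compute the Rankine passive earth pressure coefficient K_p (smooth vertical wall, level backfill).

4.15

K_p = (1 + sin φ)/(1 − sin φ) = tan²(45° + 37.7°/2) = 4.148.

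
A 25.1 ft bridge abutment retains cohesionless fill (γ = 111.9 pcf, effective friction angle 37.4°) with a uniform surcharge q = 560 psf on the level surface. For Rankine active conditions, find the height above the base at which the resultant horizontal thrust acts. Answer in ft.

K_a = 0.2443.
Triangular part P₁ = ½K_aγH² = 8610 at H/3 = 8.367 ft; rectangular part P₂ = K_a q H = 3433 at H/2 = 12.55 ft.
ȳ = (P₁·8.367 + P₂·12.55)/(P₁+P₂) = 9.559 ft.

9.56 ft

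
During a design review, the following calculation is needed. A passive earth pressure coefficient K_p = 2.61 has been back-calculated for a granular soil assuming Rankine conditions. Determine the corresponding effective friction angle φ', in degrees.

26.5°

K_p = (1+sin φ)/(1−sin φ) ⇒ sin φ = (K_p − 1)/(K_p + 1) = 0.4460.
φ = arcsin(0.4460) = 26.49°.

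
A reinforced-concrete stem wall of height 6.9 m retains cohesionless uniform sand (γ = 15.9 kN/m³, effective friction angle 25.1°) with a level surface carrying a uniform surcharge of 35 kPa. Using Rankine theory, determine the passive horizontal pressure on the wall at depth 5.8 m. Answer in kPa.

315 kPa

K_p = (1 + sin φ)/(1 − sin φ) = 2.473.
σ_v = γz + q = 15.9 × 5.8 + 35 = 127.2 kPa.
σ_h = K_p σ_v = 2.473 × 127.2 = 314.7 kPa.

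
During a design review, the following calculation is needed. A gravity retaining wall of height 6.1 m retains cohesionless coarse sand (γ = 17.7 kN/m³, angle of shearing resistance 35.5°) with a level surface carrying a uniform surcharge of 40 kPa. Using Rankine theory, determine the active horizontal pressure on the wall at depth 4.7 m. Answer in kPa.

32.7 kPa

K_a = (1 − sin φ)/(1 + sin φ) = 0.2653.
σ_v = γz + q = 17.7 × 4.7 + 40 = 123.2 kPa.
σ_h = K_a σ_v = 0.2653 × 123.2 = 32.68 kPa.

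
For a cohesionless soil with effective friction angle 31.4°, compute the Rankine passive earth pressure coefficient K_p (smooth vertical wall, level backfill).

K_p = (1 + sin φ)/(1 − sin φ) = tan²(45° + 31.4°/2) = 3.175.

3.18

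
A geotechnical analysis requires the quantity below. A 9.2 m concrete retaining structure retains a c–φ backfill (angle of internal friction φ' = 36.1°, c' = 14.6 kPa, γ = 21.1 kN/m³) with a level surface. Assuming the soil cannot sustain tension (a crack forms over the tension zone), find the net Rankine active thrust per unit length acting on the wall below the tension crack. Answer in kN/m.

114 kN/m

K_a = 0.2585; √K_a = 0.5084.
Tension-crack depth z_c = 2c/(γ√K_a) = 2×14.6/(21.1×0.5084) = 2.722 m.
σ_a at base = K_a γ H − 2c√K_a = 0.2585×21.1×9.2 − 2×14.6×0.5084 = 35.33 kPa.
P_a = ½ × 35.33 × (H − z_c) = 0.5×35.33×6.478 = 114.4 kN/m.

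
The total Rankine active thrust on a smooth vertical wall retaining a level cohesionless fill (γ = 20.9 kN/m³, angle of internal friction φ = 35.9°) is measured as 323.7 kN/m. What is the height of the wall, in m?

10.9 m

K_a = 0.2607. P_a = ½ K_a γ H² ⇒ H = √(2P_a/(K_a γ)).
H = √(2×323.7/(0.2607×20.9)) = 10.90 m.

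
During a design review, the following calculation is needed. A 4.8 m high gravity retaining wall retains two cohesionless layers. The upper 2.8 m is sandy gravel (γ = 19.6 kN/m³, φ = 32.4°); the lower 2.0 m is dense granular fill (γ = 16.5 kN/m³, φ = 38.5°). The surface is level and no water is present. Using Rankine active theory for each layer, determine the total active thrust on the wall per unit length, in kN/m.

56.4 kN/m

K_a1 = tan²(45°−32.4°/2) = 0.3022; K_a2 = tan²(45°−38.5°/2) = 0.2327.
Layer 1: σ at base = K_a1 γ₁ h₁ = 16.59 kPa; P₁ = ½×16.59×2.8 = 23.22.
Layer 2: σ_v at top = γ₁h₁ = 54.88; σ_h top = K_a2×54.88 = 12.77; σ_h base = K_a2×(54.88+16.5×2.0) = 20.45.
P₂ = ½(12.77+20.45)×2.0 = 33.21. Total P_a = 23.22+33.21 = 56.43 kN/m.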